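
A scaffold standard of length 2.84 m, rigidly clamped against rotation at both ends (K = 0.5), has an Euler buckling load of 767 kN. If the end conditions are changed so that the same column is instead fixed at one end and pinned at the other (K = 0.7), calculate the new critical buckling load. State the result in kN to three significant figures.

P_cr ∝ 1/K², so P_cr,new = P_cr,old × (K_old/K_new)² = 767 × (0.5/0.7)²
= 767 × 0.5102 = 391 kN

P_cr ≈ 391 kN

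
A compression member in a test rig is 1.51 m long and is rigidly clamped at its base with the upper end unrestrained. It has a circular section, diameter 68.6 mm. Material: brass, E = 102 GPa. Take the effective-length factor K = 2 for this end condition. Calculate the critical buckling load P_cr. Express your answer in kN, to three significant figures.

P_cr ≈ 120 kN

I = πd⁴/64 = π×68.6⁴/64 = 1.087×10^6 mm⁴
I = 1.087×10^6 mm⁴ = 1.087×10^-6 m⁴
Effective length L_e = K·L = 2 × 1.51 = 3.020 m
P_cr = π²EI / L_e² = π² × 102×10⁹ × 1.087×10^-6 / 3.020² = 1.200×10^5 N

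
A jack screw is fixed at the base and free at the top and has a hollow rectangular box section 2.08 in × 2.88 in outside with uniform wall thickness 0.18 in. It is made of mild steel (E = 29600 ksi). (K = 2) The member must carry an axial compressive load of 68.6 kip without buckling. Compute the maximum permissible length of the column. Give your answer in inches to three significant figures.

Inner dimensions: h_i = 2.88 − 2×0.18 = 2.520 in, b_i = 2.08 − 2×0.18 = 1.720 in
Weak-axis I_min = (h_o·b_o³ − h_i·b_i³)/12 with b_o = 2.08, b_i = 1.720 in (shorter outer/inner sides).
I_min = (2.88×2.08³ − 2.520×1.720³)/12 = 1.091 in⁴
At the buckling limit P_cr = P = 6.860×10^4 lb
From P_cr = π²EI/(K·L)²:  L = (1/K)·√(π²EI/P_cr) = (1/2)·√(π²×2.96×10^7×1.091/6.860×10^4)
L = 34.1 in

L_max ≈ 34.1 in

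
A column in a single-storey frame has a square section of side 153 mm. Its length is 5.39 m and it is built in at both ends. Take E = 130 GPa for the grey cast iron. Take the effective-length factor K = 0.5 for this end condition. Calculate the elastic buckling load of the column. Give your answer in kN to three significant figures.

I = a⁴/12 = 153⁴/12 = 4.567×10^7 mm⁴
I = 4.567×10^7 mm⁴ = 4.567×10^-5 m⁴
Effective length L_e = K·L = 0.5 × 5.39 = 2.695 m
P_cr = π²EI / L_e² = π² × 130×10⁹ × 4.567×10^-5 / 2.695² = 8.067×10^6 N

P_cr ≈ 8070 kN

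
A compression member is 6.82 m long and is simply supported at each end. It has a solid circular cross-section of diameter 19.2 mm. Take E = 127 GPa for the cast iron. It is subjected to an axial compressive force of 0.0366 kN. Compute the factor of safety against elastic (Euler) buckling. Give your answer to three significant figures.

I = πd⁴/64 = π×19.2⁴/64 = 6.671×10^3 mm⁴
I = 6.671×10^3 mm⁴ = 6.671×10^-9 m⁴
Effective length L_e = K·L = 1 × 6.82 = 6.820 m
P_cr = π²EI / L_e² = π² × 127×10⁹ × 6.671×10^-9 / 6.820² = 179.8 N
Factor of safety n = P_cr / P = 0.17977 / 0.0366 = 4.91

n ≈ 4.91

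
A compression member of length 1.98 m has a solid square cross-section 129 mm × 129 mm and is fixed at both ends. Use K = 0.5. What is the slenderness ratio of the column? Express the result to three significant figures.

λ ≈ 26.6

For a square r = a/√12 = 129/√12 = 37.24 mm
L_e = K·L = 0.5 × 1.98 m = 0.9900 m = 990.00 mm
λ = L_e / r_min = 990.00 / 37.24 = 26.6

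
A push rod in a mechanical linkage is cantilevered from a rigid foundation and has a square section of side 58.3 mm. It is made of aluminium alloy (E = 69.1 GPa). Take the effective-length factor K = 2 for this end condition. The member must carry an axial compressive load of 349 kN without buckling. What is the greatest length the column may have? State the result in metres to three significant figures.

L_max ≈ 0.686 m

I = a⁴/12 = 58.3⁴/12 = 9.627×10^5 mm⁴
I = 9.627×10^-7 m⁴
At the buckling limit P_cr = P = 3.490×10^5 N
From P_cr = π²EI/(K·L)²:  L = (1/K)·√(π²EI/P_cr) = (1/2)·√(π²×6.91×10^10×9.627×10^-7/3.490×10^5)
L = 0.686 m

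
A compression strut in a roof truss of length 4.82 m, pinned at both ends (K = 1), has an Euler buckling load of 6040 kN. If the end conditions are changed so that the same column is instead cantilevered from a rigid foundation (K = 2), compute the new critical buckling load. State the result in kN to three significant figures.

P_cr ≈ 1510 kN

P_cr ∝ 1/K², so P_cr,new = P_cr,old × (K_old/K_new)² = 6040 × (1/2)²
= 6040 × 0.2500 = 1510 kN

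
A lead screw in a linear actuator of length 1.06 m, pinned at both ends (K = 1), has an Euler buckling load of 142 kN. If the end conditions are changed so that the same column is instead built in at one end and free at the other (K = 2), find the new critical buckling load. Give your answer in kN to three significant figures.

P_cr ∝ 1/K², so P_cr,new = P_cr,old × (K_old/K_new)² = 142 × (1/2)²
= 142 × 0.2500 = 35.5 kN

P_cr ≈ 35.5 kN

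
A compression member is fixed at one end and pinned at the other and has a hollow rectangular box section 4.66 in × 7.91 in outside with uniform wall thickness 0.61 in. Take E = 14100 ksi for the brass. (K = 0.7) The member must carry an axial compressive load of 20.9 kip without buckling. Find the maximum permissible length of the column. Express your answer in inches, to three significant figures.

L_max ≈ 773 in

Inner dimensions: h_i = 7.91 − 2×0.61 = 6.690 in, b_i = 4.66 − 2×0.61 = 3.440 in
Weak-axis I_min = (h_o·b_o³ − h_i·b_i³)/12 with b_o = 4.66, b_i = 3.440 in (shorter outer/inner sides).
I_min = (7.91×4.66³ − 6.690×3.440³)/12 = 44.01 in⁴
At the buckling limit P_cr = P = 2.090×10^4 lb
From P_cr = π²EI/(K·L)²:  L = (1/K)·√(π²EI/P_cr) = (1/0.7)·√(π²×1.41×10^7×44.01/2.090×10^4)
L = 773 in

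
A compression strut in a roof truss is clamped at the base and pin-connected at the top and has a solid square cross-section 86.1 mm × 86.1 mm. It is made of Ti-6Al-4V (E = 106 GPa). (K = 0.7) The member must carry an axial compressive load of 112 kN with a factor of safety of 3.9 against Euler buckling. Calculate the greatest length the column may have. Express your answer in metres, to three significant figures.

L_max ≈ 4.73 m

I = a⁴/12 = 86.1⁴/12 = 4.580×10^6 mm⁴
I = 4.580×10^-6 m⁴
Required critical load P_cr = n·P = 3.9 × 112 = 436.8 kN = 4.368×10^5 N
From P_cr = π²EI/(K·L)²:  L = (1/K)·√(π²EI/P_cr) = (1/0.7)·√(π²×1.06×10^11×4.580×10^-6/4.368×10^5)
L = 4.73 m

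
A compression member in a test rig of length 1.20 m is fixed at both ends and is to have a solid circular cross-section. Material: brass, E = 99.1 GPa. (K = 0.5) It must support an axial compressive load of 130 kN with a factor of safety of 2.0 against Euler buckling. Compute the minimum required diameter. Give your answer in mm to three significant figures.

d ≈ 37.4 mm

Required P_cr = n·P = 2.0 × 130 = 260.0 kN
L_e = K·L = 0.5 × 1.20 = 0.6000 m
Required I = P_cr·L_e²/(π²E) = 2.600×10^5 × 0.6000² / (π² × 9.91×10^10) = 9.570×10^-8 m⁴
I_req = 9.570×10^4 mm⁴
Solid circle: I = πd⁴/64  ⇒  d = (64I/π)^(1/4) = (64×9.570×10^4/π)^(1/4) = 37.4 mm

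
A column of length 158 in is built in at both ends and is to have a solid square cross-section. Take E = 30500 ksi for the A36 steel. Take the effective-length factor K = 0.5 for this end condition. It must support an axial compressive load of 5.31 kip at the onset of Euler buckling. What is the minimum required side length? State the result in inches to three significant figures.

L_e = K·L = 0.5 × 158 = 79.00 in
Required I = P_cr·L_e²/(π²E) = 5.310×10^3 × 79.00² / (π² × 3.05×10^7) = 0.1101 in⁴
Solid square: I = a⁴/12  ⇒  a = (12I)^(1/4) = (12×0.1101)^(1/4) = 1.07 in

a ≈ 1.07 in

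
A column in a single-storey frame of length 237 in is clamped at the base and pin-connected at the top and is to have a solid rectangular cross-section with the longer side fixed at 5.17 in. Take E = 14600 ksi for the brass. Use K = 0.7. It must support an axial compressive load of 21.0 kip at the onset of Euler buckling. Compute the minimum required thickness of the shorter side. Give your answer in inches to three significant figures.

b ≈ 2.10 in

L_e = K·L = 0.7 × 237 = 165.9 in
Required I = P_cr·L_e²/(π²E) = 2.100×10^4 × 165.9² / (π² × 1.46×10^7) = 4.011 in⁴
Rectangle, weak axis: I_min = h·b³/12 with h = 5.17 in fixed  ⇒  b = (12I/h)^(1/3) = 2.10 in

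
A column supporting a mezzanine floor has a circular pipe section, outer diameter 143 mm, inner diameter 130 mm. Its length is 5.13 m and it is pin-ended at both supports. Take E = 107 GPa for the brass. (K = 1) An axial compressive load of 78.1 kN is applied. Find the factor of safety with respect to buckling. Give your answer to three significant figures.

d_o = 143 mm, d_i = 130 mm
I = π(d_o⁴ − d_i⁴)/64 = π(143⁴ − 130.0⁴)/64 = 6.507×10^6 mm⁴
I = 6.507×10^6 mm⁴ = 6.507×10^-6 m⁴
Effective length L_e = K·L = 1 × 5.13 = 5.130 m
P_cr = π²EI / L_e² = π² × 107×10⁹ × 6.507×10^-6 / 5.130² = 2.611×10^5 N
Factor of safety n = P_cr / P = 261.10 / 78.1 = 3.34

n ≈ 3.34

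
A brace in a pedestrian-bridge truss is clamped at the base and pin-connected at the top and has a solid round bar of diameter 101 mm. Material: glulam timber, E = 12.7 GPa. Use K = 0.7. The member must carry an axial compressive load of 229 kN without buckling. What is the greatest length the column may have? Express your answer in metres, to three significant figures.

I = πd⁴/64 = π×101⁴/64 = 5.108×10^6 mm⁴
I = 5.108×10^-6 m⁴
At the buckling limit P_cr = P = 2.290×10^5 N
From P_cr = π²EI/(K·L)²:  L = (1/K)·√(π²EI/P_cr) = (1/0.7)·√(π²×1.27×10^10×5.108×10^-6/2.290×10^5)
L = 2.39 m

L_max ≈ 2.39 m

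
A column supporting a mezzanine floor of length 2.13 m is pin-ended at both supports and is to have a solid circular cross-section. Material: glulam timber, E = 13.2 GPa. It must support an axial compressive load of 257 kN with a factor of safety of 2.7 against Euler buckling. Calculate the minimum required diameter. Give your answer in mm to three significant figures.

d ≈ 149 mm

Required P_cr = n·P = 2.7 × 257 = 693.9 kN
L_e = K·L = 1 × 2.13 = 2.130 m
Required I = P_cr·L_e²/(π²E) = 6.939×10^5 × 2.130² / (π² × 1.32×10^10) = 2.416×10^-5 m⁴
I_req = 2.416×10^7 mm⁴
Solid circle: I = πd⁴/64  ⇒  d = (64I/π)^(1/4) = (64×2.416×10^7/π)^(1/4) = 149 mm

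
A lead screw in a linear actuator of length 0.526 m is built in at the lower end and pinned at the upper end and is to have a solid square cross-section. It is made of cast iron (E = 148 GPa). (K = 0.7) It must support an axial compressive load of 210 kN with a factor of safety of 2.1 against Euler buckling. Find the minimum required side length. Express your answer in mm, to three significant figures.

a ≈ 26.5 mm

Required P_cr = n·P = 2.1 × 210 = 441.0 kN
L_e = K·L = 0.7 × 0.526 = 0.3682 m
Required I = P_cr·L_e²/(π²E) = 4.410×10^5 × 0.3682² / (π² × 1.48×10^11) = 4.093×10^-8 m⁴
I_req = 4.093×10^4 mm⁴
Solid square: I = a⁴/12  ⇒  a = (12I)^(1/4) = (12×4.093×10^4)^(1/4) = 26.5 mm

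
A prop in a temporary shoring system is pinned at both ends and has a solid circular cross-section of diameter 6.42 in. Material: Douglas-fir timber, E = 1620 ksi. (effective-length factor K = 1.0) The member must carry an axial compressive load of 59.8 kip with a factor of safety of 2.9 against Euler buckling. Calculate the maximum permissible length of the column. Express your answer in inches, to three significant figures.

I = πd⁴/64 = π×6.42⁴/64 = 83.39 in⁴
Required critical load P_cr = n·P = 2.9 × 59.8 = 173.4 kip = 1.734×10^5 lb
From P_cr = π²EI/(K·L)²:  L = (1/K)·√(π²EI/P_cr) = (1/1)·√(π²×1.62×10^6×83.39/1.734×10^5)
L = 87.7 in

L_max ≈ 87.7 in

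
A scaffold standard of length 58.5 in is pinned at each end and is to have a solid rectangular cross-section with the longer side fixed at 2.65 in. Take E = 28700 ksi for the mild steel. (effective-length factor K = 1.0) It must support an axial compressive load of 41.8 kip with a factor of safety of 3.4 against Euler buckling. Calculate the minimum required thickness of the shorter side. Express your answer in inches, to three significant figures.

Required P_cr = n·P = 3.4 × 41.8 = 142.1 kip
L_e = K·L = 1 × 58.5 = 58.50 in
Required I = P_cr·L_e²/(π²E) = 1.421×10^5 × 58.50² / (π² × 2.87×10^7) = 1.717 in⁴
Rectangle, weak axis: I_min = h·b³/12 with h = 2.65 in fixed  ⇒  b = (12I/h)^(1/3) = 1.98 in

b ≈ 1.98 in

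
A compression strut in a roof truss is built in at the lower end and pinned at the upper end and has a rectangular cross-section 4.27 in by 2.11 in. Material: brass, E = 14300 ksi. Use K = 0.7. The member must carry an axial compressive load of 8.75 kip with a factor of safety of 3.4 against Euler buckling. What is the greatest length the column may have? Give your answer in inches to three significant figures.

L_max ≈ 180 in

Buckling occurs about the weak axis: I_min = h·b³/12 with b = 2.11 in (the shorter side).
I_min = 4.27×2.11³/12 = 3.343 in⁴
Required critical load P_cr = n·P = 3.4 × 8.75 = 29.75 kip = 2.975×10^4 lb
From P_cr = π²EI/(K·L)²:  L = (1/K)·√(π²EI/P_cr) = (1/0.7)·√(π²×1.43×10^7×3.343/2.975×10^4)
L = 180 in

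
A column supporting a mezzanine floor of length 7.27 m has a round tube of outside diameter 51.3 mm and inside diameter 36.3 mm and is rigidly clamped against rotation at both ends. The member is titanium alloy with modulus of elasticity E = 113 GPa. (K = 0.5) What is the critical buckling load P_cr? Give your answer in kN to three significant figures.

P_cr ≈ 21.5 kN

d_o = 51.3 mm, d_i = 36.3 mm
I = π(d_o⁴ − d_i⁴)/64 = π(51.3⁴ − 36.30⁴)/64 = 2.547×10^5 mm⁴
I = 2.547×10^5 mm⁴ = 2.547×10^-7 m⁴
Effective length L_e = K·L = 0.5 × 7.27 = 3.635 m
P_cr = π²EI / L_e² = π² × 113×10⁹ × 2.547×10^-7 / 3.635² = 2.150×10^4 N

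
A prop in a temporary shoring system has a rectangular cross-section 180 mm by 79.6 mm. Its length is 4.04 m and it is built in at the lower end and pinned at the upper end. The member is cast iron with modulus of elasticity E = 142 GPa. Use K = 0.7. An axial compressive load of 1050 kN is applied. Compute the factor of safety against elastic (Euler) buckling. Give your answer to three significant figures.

n ≈ 1.26

Buckling occurs about the weak axis: I_min = h·b³/12 with b = 79.6 mm (the shorter side).
I_min = 180×79.6³/12 = 7.565×10^6 mm⁴
I = 7.565×10^6 mm⁴ = 7.565×10^-6 m⁴
Effective length L_e = K·L = 0.7 × 4.04 = 2.828 m
P_cr = π²EI / L_e² = π² × 142×10⁹ × 7.565×10^-6 / 2.828² = 1.326×10^6 N
Factor of safety n = P_cr / P = 1325.7 / 1050 = 1.26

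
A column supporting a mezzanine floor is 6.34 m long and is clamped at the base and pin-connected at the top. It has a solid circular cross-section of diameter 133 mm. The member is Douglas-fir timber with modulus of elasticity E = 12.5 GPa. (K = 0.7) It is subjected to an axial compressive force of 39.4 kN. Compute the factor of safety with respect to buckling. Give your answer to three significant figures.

I = πd⁴/64 = π×133⁴/64 = 1.536×10^7 mm⁴
I = 1.536×10^7 mm⁴ = 1.536×10^-5 m⁴
Effective length L_e = K·L = 0.7 × 6.34 = 4.438 m
P_cr = π²EI / L_e² = π² × 12.5×10⁹ × 1.536×10^-5 / 4.438² = 9.621×10^4 N
Factor of safety n = P_cr / P = 96.208 / 39.4 = 2.44

n ≈ 2.44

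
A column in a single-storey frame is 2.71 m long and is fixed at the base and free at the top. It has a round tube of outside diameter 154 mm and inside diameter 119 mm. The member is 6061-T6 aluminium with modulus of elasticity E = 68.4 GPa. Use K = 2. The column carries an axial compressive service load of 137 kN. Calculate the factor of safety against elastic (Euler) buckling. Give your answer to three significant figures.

n ≈ 2.98

d_o = 154 mm, d_i = 119 mm
I = π(d_o⁴ − d_i⁴)/64 = π(154⁴ − 119.0⁴)/64 = 1.777×10^7 mm⁴
I = 1.777×10^7 mm⁴ = 1.777×10^-5 m⁴
Effective length L_e = K·L = 2 × 2.71 = 5.420 m
P_cr = π²EI / L_e² = π² × 68.4×10⁹ × 1.777×10^-5 / 5.420² = 4.083×10^5 N
Factor of safety n = P_cr / P = 408.26 / 137 = 2.98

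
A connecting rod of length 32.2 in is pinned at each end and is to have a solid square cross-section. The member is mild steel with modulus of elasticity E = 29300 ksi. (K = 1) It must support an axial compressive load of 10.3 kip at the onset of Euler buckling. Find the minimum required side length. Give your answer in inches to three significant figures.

a ≈ 0.816 in

L_e = K·L = 1 × 32.2 = 32.20 in
Required I = P_cr·L_e²/(π²E) = 1.030×10^4 × 32.20² / (π² × 2.93×10^7) = 3.693×10^-2 in⁴
Solid square: I = a⁴/12  ⇒  a = (12I)^(1/4) = (12×3.693×10^-2)^(1/4) = 0.816 in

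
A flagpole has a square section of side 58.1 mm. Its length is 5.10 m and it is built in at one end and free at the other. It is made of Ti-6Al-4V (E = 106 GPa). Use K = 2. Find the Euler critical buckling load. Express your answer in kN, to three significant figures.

I = a⁴/12 = 58.1⁴/12 = 9.496×10^5 mm⁴
I = 9.496×10^5 mm⁴ = 9.496×10^-7 m⁴
Effective length L_e = K·L = 2 × 5.10 = 10.20 m
P_cr = π²EI / L_e² = π² × 106×10⁹ × 9.496×10^-7 / 10.20² = 9.548×10^3 N

P_cr ≈ 9.55 kN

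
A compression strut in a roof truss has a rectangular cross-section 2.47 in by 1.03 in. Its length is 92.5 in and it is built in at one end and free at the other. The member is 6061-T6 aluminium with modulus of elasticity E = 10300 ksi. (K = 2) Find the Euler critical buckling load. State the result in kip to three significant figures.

Buckling occurs about the weak axis: I_min = h·b³/12 with b = 1.03 in (the shorter side).
I_min = 2.47×1.03³/12 = 0.2249 in⁴
Effective length L_e = K·L = 2 × 92.5 = 185.0 in
P_cr = π²EI / L_e² = π² × 10300×10³ × 0.2249 / 185.0² = 668.1 lb

P_cr ≈ 0.668 kip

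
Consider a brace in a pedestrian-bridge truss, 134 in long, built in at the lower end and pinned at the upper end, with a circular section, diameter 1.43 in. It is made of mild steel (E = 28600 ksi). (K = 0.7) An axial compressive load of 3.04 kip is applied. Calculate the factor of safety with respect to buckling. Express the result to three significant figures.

n ≈ 2.17

I = πd⁴/64 = π×1.43⁴/64 = 0.2053 in⁴
Effective length L_e = K·L = 0.7 × 134 = 93.80 in
P_cr = π²EI / L_e² = π² × 28600×10³ × 0.2053 / 93.80² = 6.585×10^3 lb
Factor of safety n = P_cr / P = 6.5853 / 3.04 = 2.17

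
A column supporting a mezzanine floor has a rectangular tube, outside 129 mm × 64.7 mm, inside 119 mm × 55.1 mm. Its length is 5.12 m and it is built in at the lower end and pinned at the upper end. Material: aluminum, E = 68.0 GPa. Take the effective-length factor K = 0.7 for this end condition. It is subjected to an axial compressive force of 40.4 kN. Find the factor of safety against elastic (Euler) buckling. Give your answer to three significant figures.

Weak-axis I_min = (h_o·b_o³ − h_i·b_i³)/12 with b_o = 64.7, b_i = 55.10 mm (shorter outer/inner sides).
I_min = (129×64.7³ − 119.0×55.10³)/12 = 1.253×10^6 mm⁴
I = 1.253×10^6 mm⁴ = 1.253×10^-6 m⁴
Effective length L_e = K·L = 0.7 × 5.12 = 3.584 m
P_cr = π²EI / L_e² = π² × 68.0×10⁹ × 1.253×10^-6 / 3.584² = 6.545×10^4 N
Factor of safety n = P_cr / P = 65.448 / 40.4 = 1.62

n ≈ 1.62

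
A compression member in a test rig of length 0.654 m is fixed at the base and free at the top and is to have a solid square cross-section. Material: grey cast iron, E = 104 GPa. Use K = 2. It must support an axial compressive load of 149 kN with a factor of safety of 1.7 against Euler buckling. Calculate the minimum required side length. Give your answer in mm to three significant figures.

a ≈ 47.4 mm

Required P_cr = n·P = 1.7 × 149 = 253.3 kN
L_e = K·L = 2 × 0.654 = 1.308 m
Required I = P_cr·L_e²/(π²E) = 2.533×10^5 × 1.308² / (π² × 1.04×10^11) = 4.222×10^-7 m⁴
I_req = 4.222×10^5 mm⁴
Solid square: I = a⁴/12  ⇒  a = (12I)^(1/4) = (12×4.222×10^5)^(1/4) = 47.4 mm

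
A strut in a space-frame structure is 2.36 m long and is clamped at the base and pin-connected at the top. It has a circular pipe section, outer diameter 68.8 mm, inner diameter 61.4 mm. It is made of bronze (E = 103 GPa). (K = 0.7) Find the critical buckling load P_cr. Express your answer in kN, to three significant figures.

d_o = 68.8 mm, d_i = 61.4 mm
I = π(d_o⁴ − d_i⁴)/64 = π(68.8⁴ − 61.40⁴)/64 = 4.022×10^5 mm⁴
I = 4.022×10^5 mm⁴ = 4.022×10^-7 m⁴
Effective length L_e = K·L = 0.7 × 2.36 = 1.652 m
P_cr = π²EI / L_e² = π² × 103×10⁹ × 4.022×10^-7 / 1.652² = 1.498×10^5 N

P_cr ≈ 150 kN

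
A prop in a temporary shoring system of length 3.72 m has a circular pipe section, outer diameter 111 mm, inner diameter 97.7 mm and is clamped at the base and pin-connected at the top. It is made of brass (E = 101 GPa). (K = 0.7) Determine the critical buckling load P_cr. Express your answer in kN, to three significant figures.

d_o = 111 mm, d_i = 97.7 mm
I = π(d_o⁴ − d_i⁴)/64 = π(111⁴ − 97.70⁴)/64 = 2.979×10^6 mm⁴
I = 2.979×10^6 mm⁴ = 2.979×10^-6 m⁴
Effective length L_e = K·L = 0.7 × 3.72 = 2.604 m
P_cr = π²EI / L_e² = π² × 101×10⁹ × 2.979×10^-6 / 2.604² = 4.380×10^5 N

P_cr ≈ 438 kN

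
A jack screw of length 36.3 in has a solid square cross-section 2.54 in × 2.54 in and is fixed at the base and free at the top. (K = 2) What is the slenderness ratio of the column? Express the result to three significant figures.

λ ≈ 99.0

For a square r = a/√12 = 2.54/√12 = 0.7332 in
L_e = K·L = 2 × 36.3 = 72.60 in
λ = L_e / r_min = 72.600 / 0.7332 = 99.0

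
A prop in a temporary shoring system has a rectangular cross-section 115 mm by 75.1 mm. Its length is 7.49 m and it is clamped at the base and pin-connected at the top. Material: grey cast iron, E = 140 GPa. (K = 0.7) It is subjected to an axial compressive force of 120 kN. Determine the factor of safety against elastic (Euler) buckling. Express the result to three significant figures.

Buckling occurs about the weak axis: I_min = h·b³/12 with b = 75.1 mm (the shorter side).
I_min = 115×75.1³/12 = 4.059×10^6 mm⁴
I = 4.059×10^6 mm⁴ = 4.059×10^-6 m⁴
Effective length L_e = K·L = 0.7 × 7.49 = 5.243 m
P_cr = π²EI / L_e² = π² × 140×10⁹ × 4.059×10^-6 / 5.243² = 2.040×10^5 N
Factor of safety n = P_cr / P = 204.03 / 120 = 1.70

n ≈ 1.70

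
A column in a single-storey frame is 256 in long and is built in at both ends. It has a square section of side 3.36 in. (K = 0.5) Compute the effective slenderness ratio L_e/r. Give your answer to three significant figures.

For a square r = a/√12 = 3.36/√12 = 0.9699 in
L_e = K·L = 0.5 × 256 = 128.0 in
λ = L_e / r_min = 128.00 / 0.9699 = 132

λ ≈ 132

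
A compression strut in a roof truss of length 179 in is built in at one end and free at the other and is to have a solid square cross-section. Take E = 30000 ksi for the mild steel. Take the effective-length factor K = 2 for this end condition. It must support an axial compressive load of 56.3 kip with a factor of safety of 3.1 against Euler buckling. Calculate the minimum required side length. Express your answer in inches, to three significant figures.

a ≈ 5.49 in

Required P_cr = n·P = 3.1 × 56.3 = 174.5 kip
L_e = K·L = 2 × 179 = 358.0 in
Required I = P_cr·L_e²/(π²E) = 1.745×10^5 × 358.0² / (π² × 3.00×10^7) = 75.55 in⁴
Solid square: I = a⁴/12  ⇒  a = (12I)^(1/4) = (12×75.55)^(1/4) = 5.49 in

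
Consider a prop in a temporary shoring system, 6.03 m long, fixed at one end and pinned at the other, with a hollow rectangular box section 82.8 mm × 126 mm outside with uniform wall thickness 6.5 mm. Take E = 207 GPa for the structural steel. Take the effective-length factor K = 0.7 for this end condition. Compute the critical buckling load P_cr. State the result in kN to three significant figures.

P_cr ≈ 316 kN

Inner dimensions: h_i = 126 − 2×6.5 = 113.0 mm, b_i = 82.8 − 2×6.5 = 69.80 mm
Weak-axis I_min = (h_o·b_o³ − h_i·b_i³)/12 with b_o = 82.8, b_i = 69.80 mm (shorter outer/inner sides).
I_min = (126×82.8³ − 113.0×69.80³)/12 = 2.758×10^6 mm⁴
I = 2.758×10^6 mm⁴ = 2.758×10^-6 m⁴
Effective length L_e = K·L = 0.7 × 6.03 = 4.221 m
P_cr = π²EI / L_e² = π² × 207×10⁹ × 2.758×10^-6 / 4.221² = 3.163×10^5 N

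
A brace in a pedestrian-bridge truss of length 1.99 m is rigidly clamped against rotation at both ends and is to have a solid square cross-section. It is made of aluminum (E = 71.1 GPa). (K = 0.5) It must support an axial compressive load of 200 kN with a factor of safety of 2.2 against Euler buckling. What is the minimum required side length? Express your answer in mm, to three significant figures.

Required P_cr = n·P = 2.2 × 200 = 440.0 kN
L_e = K·L = 0.5 × 1.99 = 0.9950 m
Required I = P_cr·L_e²/(π²E) = 4.400×10^5 × 0.9950² / (π² × 7.11×10^10) = 6.208×10^-7 m⁴
I_req = 6.208×10^5 mm⁴
Solid square: I = a⁴/12  ⇒  a = (12I)^(1/4) = (12×6.208×10^5)^(1/4) = 52.2 mm

a ≈ 52.2 mm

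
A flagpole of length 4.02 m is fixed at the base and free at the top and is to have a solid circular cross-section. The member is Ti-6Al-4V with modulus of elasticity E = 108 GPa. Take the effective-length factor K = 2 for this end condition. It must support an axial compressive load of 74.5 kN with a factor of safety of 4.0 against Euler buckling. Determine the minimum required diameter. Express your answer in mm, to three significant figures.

Required P_cr = n·P = 4.0 × 74.5 = 298.0 kN
L_e = K·L = 2 × 4.02 = 8.040 m
Required I = P_cr·L_e²/(π²E) = 2.980×10^5 × 8.040² / (π² × 1.08×10^11) = 1.807×10^-5 m⁴
I_req = 1.807×10^7 mm⁴
Solid circle: I = πd⁴/64  ⇒  d = (64I/π)^(1/4) = (64×1.807×10^7/π)^(1/4) = 139 mm

d ≈ 139 mm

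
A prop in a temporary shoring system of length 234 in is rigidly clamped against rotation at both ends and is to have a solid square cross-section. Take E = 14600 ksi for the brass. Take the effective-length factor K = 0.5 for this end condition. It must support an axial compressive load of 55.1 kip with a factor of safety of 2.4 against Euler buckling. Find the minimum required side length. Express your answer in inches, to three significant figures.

a ≈ 3.50 in

Required P_cr = n·P = 2.4 × 55.1 = 132.2 kip
L_e = K·L = 0.5 × 234 = 117.0 in
Required I = P_cr·L_e²/(π²E) = 1.322×10^5 × 117.0² / (π² × 1.46×10^7) = 12.56 in⁴
Solid square: I = a⁴/12  ⇒  a = (12I)^(1/4) = (12×12.56)^(1/4) = 3.50 in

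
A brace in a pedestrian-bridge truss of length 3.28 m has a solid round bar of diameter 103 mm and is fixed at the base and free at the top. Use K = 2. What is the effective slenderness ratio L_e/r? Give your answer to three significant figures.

λ ≈ 255

For a solid circle r = d/4 = 103/4 = 25.75 mm
L_e = K·L = 2 × 3.28 m = 6.560 m = 6560.0 mm
λ = L_e / r_min = 6560.0 / 25.75 = 255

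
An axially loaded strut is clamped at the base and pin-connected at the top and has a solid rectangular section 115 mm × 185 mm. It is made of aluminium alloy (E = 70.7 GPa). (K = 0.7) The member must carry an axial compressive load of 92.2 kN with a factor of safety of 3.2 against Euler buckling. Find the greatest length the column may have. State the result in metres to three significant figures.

Buckling occurs about the weak axis: I_min = h·b³/12 with b = 115 mm (the shorter side).
I_min = 185×115³/12 = 2.345×10^7 mm⁴
I = 2.345×10^-5 m⁴
Required critical load P_cr = n·P = 3.2 × 92.2 = 295.0 kN = 2.950×10^5 N
From P_cr = π²EI/(K·L)²:  L = (1/K)·√(π²EI/P_cr) = (1/0.7)·√(π²×7.07×10^10×2.345×10^-5/2.950×10^5)
L = 10.6 m

L_max ≈ 10.6 m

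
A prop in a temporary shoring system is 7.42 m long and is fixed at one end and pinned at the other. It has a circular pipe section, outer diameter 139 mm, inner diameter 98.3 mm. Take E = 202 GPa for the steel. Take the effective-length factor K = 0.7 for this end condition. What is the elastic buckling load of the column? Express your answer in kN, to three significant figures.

d_o = 139 mm, d_i = 98.3 mm
I = π(d_o⁴ − d_i⁴)/64 = π(139⁴ − 98.30⁴)/64 = 1.374×10^7 mm⁴
I = 1.374×10^7 mm⁴ = 1.374×10^-5 m⁴
Effective length L_e = K·L = 0.7 × 7.42 = 5.194 m
P_cr = π²EI / L_e² = π² × 202×10⁹ × 1.374×10^-5 / 5.194² = 1.015×10^6 N

P_cr ≈ 1020 kN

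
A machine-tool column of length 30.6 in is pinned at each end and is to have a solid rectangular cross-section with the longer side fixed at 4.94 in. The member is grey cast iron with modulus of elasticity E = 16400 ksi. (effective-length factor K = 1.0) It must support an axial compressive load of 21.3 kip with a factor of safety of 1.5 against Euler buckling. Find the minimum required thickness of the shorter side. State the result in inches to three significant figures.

Required P_cr = n·P = 1.5 × 21.3 = 31.95 kip
L_e = K·L = 1 × 30.6 = 30.60 in
Required I = P_cr·L_e²/(π²E) = 3.195×10^4 × 30.60² / (π² × 1.64×10^7) = 0.1848 in⁴
Rectangle, weak axis: I_min = h·b³/12 with h = 4.94 in fixed  ⇒  b = (12I/h)^(1/3) = 0.766 in

b ≈ 0.766 in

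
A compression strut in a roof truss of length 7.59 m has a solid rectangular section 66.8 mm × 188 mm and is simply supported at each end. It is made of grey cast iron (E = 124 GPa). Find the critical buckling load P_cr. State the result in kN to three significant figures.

P_cr ≈ 99.2 kN

Buckling occurs about the weak axis: I_min = h·b³/12 with b = 66.8 mm (the shorter side).
I_min = 188×66.8³/12 = 4.670×10^6 mm⁴
I = 4.670×10^6 mm⁴ = 4.670×10^-6 m⁴
Effective length L_e = K·L = 1 × 7.59 = 7.590 m
P_cr = π²EI / L_e² = π² × 124×10⁹ × 4.670×10^-6 / 7.590² = 9.921×10^4 N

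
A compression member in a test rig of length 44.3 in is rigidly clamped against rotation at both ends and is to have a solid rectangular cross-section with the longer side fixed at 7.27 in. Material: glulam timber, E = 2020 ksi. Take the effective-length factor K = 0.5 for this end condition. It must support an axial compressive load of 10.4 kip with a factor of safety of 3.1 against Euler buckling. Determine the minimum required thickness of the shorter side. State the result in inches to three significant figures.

b ≈ 1.09 in

Required P_cr = n·P = 3.1 × 10.4 = 32.24 kip
L_e = K·L = 0.5 × 44.3 = 22.15 in
Required I = P_cr·L_e²/(π²E) = 3.224×10^4 × 22.15² / (π² × 2.02×10^6) = 0.7934 in⁴
Rectangle, weak axis: I_min = h·b³/12 with h = 7.27 in fixed  ⇒  b = (12I/h)^(1/3) = 1.09 in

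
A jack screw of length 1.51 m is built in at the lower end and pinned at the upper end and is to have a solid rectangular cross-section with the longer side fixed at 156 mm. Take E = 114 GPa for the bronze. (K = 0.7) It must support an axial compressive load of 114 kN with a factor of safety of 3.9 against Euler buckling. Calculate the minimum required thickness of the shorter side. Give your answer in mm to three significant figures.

b ≈ 32.4 mm

Required P_cr = n·P = 3.9 × 114 = 444.6 kN
L_e = K·L = 0.7 × 1.51 = 1.057 m
Required I = P_cr·L_e²/(π²E) = 4.446×10^5 × 1.057² / (π² × 1.14×10^11) = 4.415×10^-7 m⁴
I_req = 4.415×10^5 mm⁴
Rectangle, weak axis: I_min = h·b³/12 with h = 156 mm fixed  ⇒  b = (12I/h)^(1/3) = 32.4 mm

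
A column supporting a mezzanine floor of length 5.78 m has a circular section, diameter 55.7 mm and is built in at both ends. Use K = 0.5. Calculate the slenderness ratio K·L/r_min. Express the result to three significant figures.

I = πd⁴/64 = π×55.7⁴/64 = 4.725×10^5 mm⁴
A = 2.437×10^3 mm²;  r_min = √(I/A) = √(4.725×10^5/2.437×10^3) = 13.92 mm
L_e = K·L = 0.5 × 5.78 m = 2.890 m = 2890.0 mm
λ = L_e / r_min = 2890.0 / 13.92 = 208

λ ≈ 208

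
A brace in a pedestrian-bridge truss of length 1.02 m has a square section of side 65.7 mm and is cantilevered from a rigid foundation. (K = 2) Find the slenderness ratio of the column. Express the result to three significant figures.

λ ≈ 108

For a square r = a/√12 = 65.7/√12 = 18.97 mm
L_e = K·L = 2 × 1.02 m = 2.040 m = 2040.0 mm
λ = L_e / r_min = 2040.0 / 18.97 = 108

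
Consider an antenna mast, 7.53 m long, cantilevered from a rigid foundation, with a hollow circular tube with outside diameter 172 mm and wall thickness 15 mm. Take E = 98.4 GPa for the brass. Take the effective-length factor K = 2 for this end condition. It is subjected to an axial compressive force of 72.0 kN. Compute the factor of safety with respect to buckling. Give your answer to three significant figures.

Inner diameter d_i = 172 − 2×15 = 142.0 mm
I = π(d_o⁴ − d_i⁴)/64 = π(172⁴ − 142.0⁴)/64 = 2.300×10^7 mm⁴
I = 2.300×10^7 mm⁴ = 2.300×10^-5 m⁴
Effective length L_e = K·L = 2 × 7.53 = 15.06 m
P_cr = π²EI / L_e² = π² × 98.4×10⁹ × 2.300×10^-5 / 15.06² = 9.850×10^4 N
Factor of safety n = P_cr / P = 98.501 / 72.0 = 1.37

n ≈ 1.37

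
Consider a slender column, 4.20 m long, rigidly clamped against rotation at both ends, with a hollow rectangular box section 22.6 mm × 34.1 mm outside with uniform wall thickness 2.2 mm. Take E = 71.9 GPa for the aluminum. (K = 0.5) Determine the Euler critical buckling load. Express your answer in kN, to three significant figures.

P_cr ≈ 2.88 kN

Inner dimensions: h_i = 34.1 − 2×2.2 = 29.70 mm, b_i = 22.6 − 2×2.2 = 18.20 mm
Weak-axis I_min = (h_o·b_o³ − h_i·b_i³)/12 with b_o = 22.6, b_i = 18.20 mm (shorter outer/inner sides).
I_min = (34.1×22.6³ − 29.70×18.20³)/12 = 1.788×10^4 mm⁴
I = 1.788×10^4 mm⁴ = 1.788×10^-8 m⁴
Effective length L_e = K·L = 0.5 × 4.20 = 2.100 m
P_cr = π²EI / L_e² = π² × 71.9×10⁹ × 1.788×10^-8 / 2.100² = 2.877×10^3 N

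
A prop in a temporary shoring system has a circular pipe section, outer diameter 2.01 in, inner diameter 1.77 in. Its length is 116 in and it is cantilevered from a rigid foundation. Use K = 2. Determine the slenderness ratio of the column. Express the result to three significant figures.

λ ≈ 346

d_o = 2.01 in, d_i = 1.77 in
I = π(d_o⁴ − d_i⁴)/64 = π(2.01⁴ − 1.770⁴)/64 = 0.3194 in⁴
A = 0.7125 in²;  r_min = √(I/A) = √(0.3194/0.7125) = 0.6696 in
L_e = K·L = 2 × 116 = 232.0 in
λ = L_e / r_min = 232.00 / 0.6696 = 346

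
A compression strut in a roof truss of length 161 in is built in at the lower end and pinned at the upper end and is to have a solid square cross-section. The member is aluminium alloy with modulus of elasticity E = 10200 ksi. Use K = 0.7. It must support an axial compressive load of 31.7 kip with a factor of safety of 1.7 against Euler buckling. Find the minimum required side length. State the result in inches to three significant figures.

Required P_cr = n·P = 1.7 × 31.7 = 53.89 kip
L_e = K·L = 0.7 × 161 = 112.7 in
Required I = P_cr·L_e²/(π²E) = 5.389×10^4 × 112.7² / (π² × 1.02×10^7) = 6.799 in⁴
Solid square: I = a⁴/12  ⇒  a = (12I)^(1/4) = (12×6.799)^(1/4) = 3.01 in

a ≈ 3.01 in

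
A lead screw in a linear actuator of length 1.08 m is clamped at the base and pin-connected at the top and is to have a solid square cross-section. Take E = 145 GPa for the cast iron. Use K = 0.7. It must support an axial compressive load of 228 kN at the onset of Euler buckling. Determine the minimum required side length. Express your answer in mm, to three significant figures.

a ≈ 32.3 mm

L_e = K·L = 0.7 × 1.08 = 0.7560 m
Required I = P_cr·L_e²/(π²E) = 2.280×10^5 × 0.7560² / (π² × 1.45×10^11) = 9.106×10^-8 m⁴
I_req = 9.106×10^4 mm⁴
Solid square: I = a⁴/12  ⇒  a = (12I)^(1/4) = (12×9.106×10^4)^(1/4) = 32.3 mm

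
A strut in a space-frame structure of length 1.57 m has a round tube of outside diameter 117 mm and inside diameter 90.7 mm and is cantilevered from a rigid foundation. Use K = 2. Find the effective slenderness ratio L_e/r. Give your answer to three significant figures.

d_o = 117 mm, d_i = 90.7 mm
I = π(d_o⁴ − d_i⁴)/64 = π(117⁴ − 90.70⁴)/64 = 5.876×10^6 mm⁴
A = 4.290×10^3 mm²;  r_min = √(I/A) = √(5.876×10^6/4.290×10^3) = 37.01 mm
L_e = K·L = 2 × 1.57 m = 3.140 m = 3140.0 mm
λ = L_e / r_min = 3140.0 / 37.01 = 84.8

λ ≈ 84.8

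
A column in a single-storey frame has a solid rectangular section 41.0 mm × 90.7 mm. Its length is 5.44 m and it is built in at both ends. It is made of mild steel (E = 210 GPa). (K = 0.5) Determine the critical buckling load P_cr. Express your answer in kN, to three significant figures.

Buckling occurs about the weak axis: I_min = h·b³/12 with b = 41.0 mm (the shorter side).
I_min = 90.7×41.0³/12 = 5.209×10^5 mm⁴
I = 5.209×10^5 mm⁴ = 5.209×10^-7 m⁴
Effective length L_e = K·L = 0.5 × 5.44 = 2.720 m
P_cr = π²EI / L_e² = π² × 210×10⁹ × 5.209×10^-7 / 2.720² = 1.459×10^5 N

P_cr ≈ 146 kN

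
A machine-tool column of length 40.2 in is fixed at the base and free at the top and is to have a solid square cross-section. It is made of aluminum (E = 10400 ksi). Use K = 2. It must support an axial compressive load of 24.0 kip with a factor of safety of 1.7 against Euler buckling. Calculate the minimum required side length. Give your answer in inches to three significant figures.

a ≈ 2.36 in

Required P_cr = n·P = 1.7 × 24.0 = 40.80 kip
L_e = K·L = 2 × 40.2 = 80.40 in
Required I = P_cr·L_e²/(π²E) = 4.080×10^4 × 80.40² / (π² × 1.04×10^7) = 2.569 in⁴
Solid square: I = a⁴/12  ⇒  a = (12I)^(1/4) = (12×2.569)^(1/4) = 2.36 in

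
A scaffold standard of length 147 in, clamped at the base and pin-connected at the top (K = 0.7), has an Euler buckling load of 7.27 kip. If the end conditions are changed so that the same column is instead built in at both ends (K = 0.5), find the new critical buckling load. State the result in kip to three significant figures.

P_cr ≈ 14.2 kip

P_cr ∝ 1/K², so P_cr,new = P_cr,old × (K_old/K_new)² = 7.27 × (0.7/0.5)²
= 7.27 × 1.960 = 14.2 kip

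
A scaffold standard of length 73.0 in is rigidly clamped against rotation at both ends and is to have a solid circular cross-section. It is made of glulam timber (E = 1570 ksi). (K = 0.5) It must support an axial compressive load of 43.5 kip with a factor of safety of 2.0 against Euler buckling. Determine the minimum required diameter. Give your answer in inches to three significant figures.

Required P_cr = n·P = 2.0 × 43.5 = 87.00 kip
L_e = K·L = 0.5 × 73.0 = 36.50 in
Required I = P_cr·L_e²/(π²E) = 8.700×10^4 × 36.50² / (π² × 1.57×10^6) = 7.480 in⁴
Solid circle: I = πd⁴/64  ⇒  d = (64I/π)^(1/4) = (64×7.480/π)^(1/4) = 3.51 in

d ≈ 3.51 in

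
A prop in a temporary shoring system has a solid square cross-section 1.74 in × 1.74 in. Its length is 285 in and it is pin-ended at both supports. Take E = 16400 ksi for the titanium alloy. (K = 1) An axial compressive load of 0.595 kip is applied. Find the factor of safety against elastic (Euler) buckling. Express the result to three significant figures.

n ≈ 2.56

I = a⁴/12 = 1.74⁴/12 = 0.7639 in⁴
Effective length L_e = K·L = 1 × 285 = 285.0 in
P_cr = π²EI / L_e² = π² × 16400×10³ × 0.7639 / 285.0² = 1.522×10^3 lb
Factor of safety n = P_cr / P = 1.5222 / 0.595 = 2.56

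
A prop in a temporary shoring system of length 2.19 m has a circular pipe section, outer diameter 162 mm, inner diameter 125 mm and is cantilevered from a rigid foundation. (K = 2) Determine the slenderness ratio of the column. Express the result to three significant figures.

λ ≈ 85.6

d_o = 162 mm, d_i = 125 mm
I = π(d_o⁴ − d_i⁴)/64 = π(162⁴ − 125.0⁴)/64 = 2.182×10^7 mm⁴
A = 8.340×10^3 mm²;  r_min = √(I/A) = √(2.182×10^7/8.340×10^3) = 51.15 mm
L_e = K·L = 2 × 2.19 m = 4.380 m = 4380.0 mm
λ = L_e / r_min = 4380.0 / 51.15 = 85.6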